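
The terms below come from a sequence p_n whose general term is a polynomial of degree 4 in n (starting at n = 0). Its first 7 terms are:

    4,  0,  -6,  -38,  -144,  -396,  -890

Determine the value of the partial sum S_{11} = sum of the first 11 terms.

1st diffs: -4, -6, -32, -106, -252, -494.
2nd diffs: -2, -26, -74, -146, -242.
3rd diffs: -24, -48, -72, -96.
4th diffs: -24, -24, -24 (constant).
So p_n = -n^4 + 2n^3 - 5n + 4.
Continuing: -1746, -3108, -5144, -8046.
Summing n = 0..10 (11 terms) gives -19514.

-19514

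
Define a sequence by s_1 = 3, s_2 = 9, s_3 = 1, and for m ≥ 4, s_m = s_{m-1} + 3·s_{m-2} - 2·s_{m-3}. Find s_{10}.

Applying the relation repeatedly:
s_4 = 22  s_5 = 7  s_6 = 71  s_7 = 48  s_8 = 247  s_9 = 249  s_{10} = 894.

894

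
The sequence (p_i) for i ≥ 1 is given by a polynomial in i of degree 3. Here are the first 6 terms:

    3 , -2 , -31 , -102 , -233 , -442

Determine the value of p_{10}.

1st diffs: -5, -29, -71, -131, -209.
2nd diffs: -24, -42, -60, -78.
3rd diffs: -18, -18, -18 (constant).
So p_i = -3i^3 + 6i^2 - 2i + 2.
Evaluating at i = 10 gives p_{10} = -2418.

-2418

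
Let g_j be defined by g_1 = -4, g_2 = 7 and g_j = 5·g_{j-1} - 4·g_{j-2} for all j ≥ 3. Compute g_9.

Step forward from the initial values:
g_3 = 51; g_4 = 227; g_5 = 931; g_6 = 3747; g_7 = 15011; g_8 = 60067; g_9 = 240291.
(Characteristic roots are 4 and 1.)

240291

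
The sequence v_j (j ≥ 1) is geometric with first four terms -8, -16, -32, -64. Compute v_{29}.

Common ratio r = 2.
v_j = (-8)·2^(j-1).
v_{29} = (-8)·2^28 = -2147483648.

-2147483648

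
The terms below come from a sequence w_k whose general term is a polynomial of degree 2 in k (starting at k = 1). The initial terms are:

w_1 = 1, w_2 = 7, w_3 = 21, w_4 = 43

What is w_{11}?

421

1st diffs: 6, 14, 22.
2nd diffs: 8, 8 (constant).
So w_k = 4k^2 - 6k + 3.
Evaluating at k = 11 gives w_{11} = 421.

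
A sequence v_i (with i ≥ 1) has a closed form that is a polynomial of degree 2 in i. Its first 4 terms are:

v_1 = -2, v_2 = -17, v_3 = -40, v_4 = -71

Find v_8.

-275

1st diffs: -15, -23, -31.
2nd diffs: -8, -8 (constant).
Newton forward-difference form: v_i = -2 + (-15)·C(i-1,1) + (-8)·C(i-1,2).
At i = 8: i-1 = 7, so v_8 = -2 - 105 - 168 = -275.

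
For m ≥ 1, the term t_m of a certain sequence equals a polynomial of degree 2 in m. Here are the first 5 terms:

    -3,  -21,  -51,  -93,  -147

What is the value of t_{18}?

-1941

1st diffs: -18, -30, -42, -54.
2nd diffs: -12, -12, -12 (constant).
Newton forward-difference form: t_m = -3 + (-18)·C(m-1,1) + (-12)·C(m-1,2).
At m = 18: m-1 = 17, so t_{18} = -3 - 306 - 1632 = -1941.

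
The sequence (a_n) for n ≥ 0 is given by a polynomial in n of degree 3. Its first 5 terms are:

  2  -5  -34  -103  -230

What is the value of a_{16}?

1st diffs: -7, -29, -69, -127.
2nd diffs: -22, -40, -58.
3rd diffs: -18, -18 (constant).
Newton forward-difference form: a_n = 2 + (-7)·C(n,1) + (-22)·C(n,2) + (-18)·C(n,3).
At n = 16: n = 16, so a_{16} = 2 - 112 - 2640 - 10080 = -12830.

-12830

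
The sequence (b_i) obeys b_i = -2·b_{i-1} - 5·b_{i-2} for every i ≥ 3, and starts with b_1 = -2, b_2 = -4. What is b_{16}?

Iterate the recurrence:
b_3 = 18;  b_4 = -16;  b_5 = -58;  …;  b_{13} = 7382;  b_{14} = -119084;  b_{15} = 201258;  b_{16} = 192904.

192904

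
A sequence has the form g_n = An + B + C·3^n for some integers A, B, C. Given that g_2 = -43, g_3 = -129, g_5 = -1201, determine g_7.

-10913

Write the equations: 2A + B + 9C = -43; 3A + B + 27C = -129; 5A + B + 243C = -1201.
Subtracting the first from the second: A + 18C = -86.
Subtracting the second from the third: 2A + 216C = -1072.
Solving: C = -5, A = 4, then B = -6.
So g_n = 4·n + (-6) + (-5)·3^n; at n=7 this is -10913.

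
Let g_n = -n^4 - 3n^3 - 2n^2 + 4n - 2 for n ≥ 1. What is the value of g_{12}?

g_{12} = -1·12^4 - 3·12^3 - 2·12^2 + 4·12 - 2 = -26162.

-26162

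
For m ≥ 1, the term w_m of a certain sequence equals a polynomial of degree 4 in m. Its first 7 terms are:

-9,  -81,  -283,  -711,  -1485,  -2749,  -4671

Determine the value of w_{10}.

-16425

1st diffs: -72, -202, -428, -774, -1264, -1922.
2nd diffs: -130, -226, -346, -490, -658.
3rd diffs: -96, -120, -144, -168.
4th diffs: -24, -24, -24 (constant).
Newton forward-difference form: w_m = -9 + (-72)·C(m-1,1) + (-130)·C(m-1,2) + (-96)·C(m-1,3) + (-24)·C(m-1,4).
At m = 10: m-1 = 9, so w_{10} = -9 - 648 - 4680 - 8064 - 3024 = -16425.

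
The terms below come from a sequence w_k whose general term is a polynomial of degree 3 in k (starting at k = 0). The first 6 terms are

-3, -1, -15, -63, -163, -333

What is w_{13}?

-6373

1st diffs: 2, -14, -48, -100, -170.
2nd diffs: -16, -34, -52, -70.
3rd diffs: -18, -18, -18 (constant).
So w_k = -3k^3 + k^2 + 4k - 3.
Evaluating at k = 13 gives w_{13} = -6373.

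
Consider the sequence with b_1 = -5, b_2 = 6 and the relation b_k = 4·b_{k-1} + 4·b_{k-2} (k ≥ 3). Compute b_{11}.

Iterate the recurrence:
b_3 = 4;  b_4 = 40;  b_5 = 176;  b_6 = 864;  b_7 = 4160;  b_8 = 20096;  b_9 = 97024;  b_{10} = 468480;  b_{11} = 2262016.

2262016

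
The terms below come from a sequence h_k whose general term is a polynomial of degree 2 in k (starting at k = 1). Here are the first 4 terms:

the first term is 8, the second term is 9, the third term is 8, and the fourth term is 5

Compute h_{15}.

1st diffs: 1, -1, -3.
2nd diffs: -2, -2 (constant).
Newton forward-difference form: h_k = 8 + 1·C(k-1,1) + (-2)·C(k-1,2).
At k = 15: k-1 = 14, so h_{15} = 8 + 14 - 182 = -160.

-160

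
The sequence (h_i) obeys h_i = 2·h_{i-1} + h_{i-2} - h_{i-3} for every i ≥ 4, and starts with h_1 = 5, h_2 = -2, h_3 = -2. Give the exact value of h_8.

-265

Compute successive terms:
h_4 = -11; h_5 = -22; h_6 = -53; h_7 = -117; h_8 = -265.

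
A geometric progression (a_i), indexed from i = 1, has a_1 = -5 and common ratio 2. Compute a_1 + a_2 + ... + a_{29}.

a_i = (-5)·2^(i-1).
S = (-5)·(2^29 - 1)/(2 - 1) = (-5)·(536870912 - 1)/(1) = -2684354555.

-2684354555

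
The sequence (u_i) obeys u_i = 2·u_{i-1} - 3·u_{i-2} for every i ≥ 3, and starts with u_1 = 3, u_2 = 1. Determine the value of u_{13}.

Applying the relation repeatedly:
u_3 = -7, u_4 = -17, u_5 = -13, …, u_{10} = -431, u_{11} = -679, u_{12} = -65, u_{13} = 1907.

1907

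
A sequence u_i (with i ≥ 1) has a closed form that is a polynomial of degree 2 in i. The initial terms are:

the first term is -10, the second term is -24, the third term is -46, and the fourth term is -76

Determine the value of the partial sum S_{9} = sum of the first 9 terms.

-1266

1st diffs: -14, -22, -30.
2nd diffs: -8, -8 (constant).
Newton forward-difference form: u_i = -10 + (-14)·C(i-1,1) + (-8)·C(i-1,2).
Continuing: …, -114, -160, -214, -276, …, u_9 = -346.
Summing i = 1..9 (9 terms) gives -1266.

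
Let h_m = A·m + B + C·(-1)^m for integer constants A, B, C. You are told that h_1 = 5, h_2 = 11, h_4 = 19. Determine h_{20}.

83

Plug in m = 1, 2, 4: A + B - C = 5; 2A + B + C = 11; 4A + B + C = 19.
Subtracting the first from the second: A + 2C = 6.
Subtracting the second from the third: 2A = 8.
Solving: C = 1, A = 4, then B = 2.
Therefore h_{20} = 80 + 2 + 1·1 = 83.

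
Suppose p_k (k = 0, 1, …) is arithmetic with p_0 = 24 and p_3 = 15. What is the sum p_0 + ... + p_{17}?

Common difference d = (15 - 24) / (3 - 0) = -3.
p_k = 24 + (k - 0)·(-3).
p_{17} = -27; S = 18·(24 + (-27))/2 = -27.

-27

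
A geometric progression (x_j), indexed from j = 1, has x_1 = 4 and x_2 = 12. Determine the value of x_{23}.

Common ratio r = 3.
x_j = 4·3^(j-1).
x_{23} = 4·3^22 = 125524238436.

125524238436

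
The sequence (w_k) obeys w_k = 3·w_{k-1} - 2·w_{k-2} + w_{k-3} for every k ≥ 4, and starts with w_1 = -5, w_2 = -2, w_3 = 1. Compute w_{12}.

502

w_4 = 2, w_5 = 2, w_6 = 3, w_7 = 7, w_8 = 17, w_9 = 40, w_{10} = 93, w_{11} = 216, w_{12} = 502.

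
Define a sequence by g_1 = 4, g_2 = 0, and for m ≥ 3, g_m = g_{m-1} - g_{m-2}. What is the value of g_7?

4

Applying the relation repeatedly:
g_3 = -4, g_4 = -4, g_5 = 0, g_6 = 4, g_7 = 4.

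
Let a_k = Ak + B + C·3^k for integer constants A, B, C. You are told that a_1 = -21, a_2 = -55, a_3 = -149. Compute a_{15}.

-71744597

Write the equations: A + B + 3C = -21; 2A + B + 9C = -55; 3A + B + 27C = -149.
Subtracting the first from the second: A + 6C = -34.
Subtracting the second from the third: A + 18C = -94.
Solving: C = -5, A = -4, then B = -2.
Hence a_{15} = -4·15 + (-2) + (-5)·14348907 = -71744597.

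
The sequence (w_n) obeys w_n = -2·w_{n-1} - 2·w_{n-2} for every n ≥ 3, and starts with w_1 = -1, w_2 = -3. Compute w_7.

-32

w_3 = 8; w_4 = -10; w_5 = 4; w_6 = 12; w_7 = -32.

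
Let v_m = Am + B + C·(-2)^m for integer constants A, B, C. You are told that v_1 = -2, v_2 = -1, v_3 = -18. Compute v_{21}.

-2097252

The three given values yield: A + B - 2C = -2; 2A + B + 4C = -1; 3A + B - 8C = -18.
Subtracting the first from the second: A + 6C = 1.
Subtracting the second from the third: A - 12C = -17.
Solving: C = 1, A = -5, then B = 5.
Hence v_{21} = -5·21 + 5 + 1·(-2097152) = -2097252.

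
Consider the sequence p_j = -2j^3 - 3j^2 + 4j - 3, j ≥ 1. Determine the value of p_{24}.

p_{24} = -2·24^3 - 3·24^2 + 4·24 - 3 = -29283.

-29283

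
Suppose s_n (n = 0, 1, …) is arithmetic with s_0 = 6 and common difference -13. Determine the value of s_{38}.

-488

s_n = 6 + (n - 0)·(-13).
s_{38} = 6 + 38·(-13) = -488.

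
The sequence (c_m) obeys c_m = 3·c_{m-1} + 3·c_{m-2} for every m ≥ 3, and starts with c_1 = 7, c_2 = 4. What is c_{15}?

263881233

Applying the relation repeatedly:
c_3 = 33; c_4 = 111; c_5 = 432; …; c_{12} = 4842261; c_{13} = 18358407; c_{14} = 69602004; c_{15} = 263881233.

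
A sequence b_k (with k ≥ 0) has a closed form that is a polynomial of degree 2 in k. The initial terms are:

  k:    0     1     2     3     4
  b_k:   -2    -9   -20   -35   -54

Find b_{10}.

-252

1st diffs: -7, -11, -15, -19.
2nd diffs: -4, -4, -4 (constant).
So b_k = -2k^2 - 5k - 2.
Evaluating at k = 10 gives b_{10} = -252.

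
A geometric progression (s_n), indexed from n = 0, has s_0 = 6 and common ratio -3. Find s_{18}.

s_n = 6·(-3)^(n-0).
s_{18} = 6·(-3)^18 = 2324522934.

2324522934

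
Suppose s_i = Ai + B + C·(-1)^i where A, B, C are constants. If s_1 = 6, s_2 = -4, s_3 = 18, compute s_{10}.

At i = 1, 2, 3: A + B - C = 6; 2A + B + C = -4; 3A + B - C = 18.
Subtracting the first from the second: A + 2C = -10.
Subtracting the second from the third: A - 2C = 22.
Solving: C = -8, A = 6, then B = -8.
So s_i = 6·i + (-8) + (-8)·(-1)^i; at i=10 this is 44.

44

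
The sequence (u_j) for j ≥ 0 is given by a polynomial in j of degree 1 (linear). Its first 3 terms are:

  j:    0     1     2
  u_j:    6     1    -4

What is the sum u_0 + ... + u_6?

-63

1st diffs: -5, -5 (constant).
So u_j = -5j + 6.
Continuing: -9, -14, -19, -24.
Summing j = 0..6 (7 terms) gives -63.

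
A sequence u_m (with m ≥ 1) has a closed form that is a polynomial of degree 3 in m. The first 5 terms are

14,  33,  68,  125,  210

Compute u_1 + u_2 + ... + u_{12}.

1st diffs: 19, 35, 57, 85.
2nd diffs: 16, 22, 28.
3rd diffs: 6, 6 (constant).
So u_m = m^3 + 2m^2 + 6m + 5.
Continuing: …, 329, 488, 693, 950, …, u_{12} = 2093.
Summing m = 1..12 (12 terms) gives 7912.

7912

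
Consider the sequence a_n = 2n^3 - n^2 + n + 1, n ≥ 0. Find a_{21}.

a_{21} = 2·21^3 - 1·21^2 + 1·21 + 1 = 18103.

18103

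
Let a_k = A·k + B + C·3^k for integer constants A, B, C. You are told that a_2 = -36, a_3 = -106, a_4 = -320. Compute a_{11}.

Plug in k = 2, 3, 4: 2A + B + 9C = -36; 3A + B + 27C = -106; 4A + B + 81C = -320.
Subtracting the first from the second: A + 18C = -70.
Subtracting the second from the third: A + 54C = -214.
Solving: C = -4, A = 2, then B = -4.
Therefore a_{11} = 22 + (-4) + (-4)·177147 = -708570.

-708570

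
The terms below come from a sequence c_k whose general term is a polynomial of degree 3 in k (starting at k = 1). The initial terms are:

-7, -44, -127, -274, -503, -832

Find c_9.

1st diffs: -37, -83, -147, -229, -329.
2nd diffs: -46, -64, -82, -100.
3rd diffs: -18, -18, -18 (constant).
So c_k = -3k^3 - 5k^2 - k + 2.
Evaluating at k = 9 gives c_9 = -2599.

-2599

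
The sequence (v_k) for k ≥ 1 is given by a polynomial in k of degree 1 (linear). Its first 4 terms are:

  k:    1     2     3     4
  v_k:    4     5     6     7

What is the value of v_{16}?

1st diffs: 1, 1, 1 (constant).
So v_k = k + 3.
Evaluating at k = 16 gives v_{16} = 19.

19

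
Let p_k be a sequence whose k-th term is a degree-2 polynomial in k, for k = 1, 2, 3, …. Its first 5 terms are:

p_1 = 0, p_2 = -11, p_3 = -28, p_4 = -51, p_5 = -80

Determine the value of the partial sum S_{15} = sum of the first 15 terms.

-3885

1st diffs: -11, -17, -23, -29.
2nd diffs: -6, -6, -6 (constant).
Newton forward-difference form: p_k = (-11)·C(k-1,1) + (-6)·C(k-1,2).
Continuing: …, -115, -156, -203, -256, …, p_{15} = -700.
Summing k = 1..15 (15 terms) gives -3885.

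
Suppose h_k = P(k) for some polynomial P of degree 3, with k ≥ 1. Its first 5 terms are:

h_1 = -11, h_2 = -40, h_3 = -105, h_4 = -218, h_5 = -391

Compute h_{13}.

-5375

1st diffs: -29, -65, -113, -173.
2nd diffs: -36, -48, -60.
3rd diffs: -12, -12 (constant).
Newton forward-difference form: h_k = -11 + (-29)·C(k-1,1) + (-36)·C(k-1,2) + (-12)·C(k-1,3).
At k = 13: k-1 = 12, so h_{13} = -11 - 348 - 2376 - 2640 = -5375.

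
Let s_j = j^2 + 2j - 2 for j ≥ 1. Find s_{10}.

s_{10} = 1·10^2 + 2·10 - 2 = 118.

118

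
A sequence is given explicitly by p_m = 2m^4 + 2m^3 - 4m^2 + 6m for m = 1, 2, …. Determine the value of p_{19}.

p_{19} = 2·19^4 + 2·19^3 - 4·19^2 + 6·19 = 273030.

273030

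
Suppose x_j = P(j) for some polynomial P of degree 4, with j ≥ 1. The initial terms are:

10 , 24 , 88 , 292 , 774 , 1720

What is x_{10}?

15544

1st diffs: 14, 64, 204, 482, 946.
2nd diffs: 50, 140, 278, 464.
3rd diffs: 90, 138, 186.
4th diffs: 48, 48 (constant).
Newton forward-difference form: x_j = 10 + 14·C(j-1,1) + 50·C(j-1,2) + 90·C(j-1,3) + 48·C(j-1,4).
At j = 10: j-1 = 9, so x_{10} = 10 + 126 + 1800 + 7560 + 6048 = 15544.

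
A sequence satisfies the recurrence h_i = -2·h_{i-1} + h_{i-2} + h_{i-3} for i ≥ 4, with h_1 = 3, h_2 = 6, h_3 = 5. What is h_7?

Compute successive terms:
h_4 = -1, h_5 = 13, h_6 = -22, h_7 = 56.

56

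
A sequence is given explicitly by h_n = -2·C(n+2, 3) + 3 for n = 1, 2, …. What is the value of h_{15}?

C(17, 3) = 680, so h_{15} = -1357.

-1357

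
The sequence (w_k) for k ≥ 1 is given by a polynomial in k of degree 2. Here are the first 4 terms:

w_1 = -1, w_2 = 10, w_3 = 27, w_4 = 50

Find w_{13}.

1st diffs: 11, 17, 23.
2nd diffs: 6, 6 (constant).
So w_k = 3k^2 + 2k - 6.
Evaluating at k = 13 gives w_{13} = 527.

527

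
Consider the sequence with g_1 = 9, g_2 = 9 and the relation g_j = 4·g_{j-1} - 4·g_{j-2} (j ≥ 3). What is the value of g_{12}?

g_3 = 0, g_4 = -36, g_5 = -144, g_6 = -432, g_7 = -1152, g_8 = -2880, g_9 = -6912, g_{10} = -16128, g_{11} = -36864, g_{12} = -82944.
(Characteristic roots are 2 and 2.)

-82944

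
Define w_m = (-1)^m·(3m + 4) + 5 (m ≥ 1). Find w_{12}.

(-1)^12 = 1; 3m + 4 at m=12 is 40; so w_{12} = 45.

45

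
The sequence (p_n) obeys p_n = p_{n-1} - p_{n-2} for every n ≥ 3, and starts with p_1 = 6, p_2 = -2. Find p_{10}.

Compute successive terms:
p_3 = -8, p_4 = -6, p_5 = 2, p_6 = 8, p_7 = 6, p_8 = -2, p_9 = -8, p_{10} = -6.

-6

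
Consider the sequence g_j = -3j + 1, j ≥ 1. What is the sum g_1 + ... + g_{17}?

Over j = 1..17: Σj = 153.
Total = (-3)·153 + (1)·17 = -442.

-442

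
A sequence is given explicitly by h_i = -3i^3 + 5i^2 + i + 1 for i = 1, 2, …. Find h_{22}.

h_{22} = -3·22^3 + 5·22^2 + 1·22 + 1 = -29501.

-29501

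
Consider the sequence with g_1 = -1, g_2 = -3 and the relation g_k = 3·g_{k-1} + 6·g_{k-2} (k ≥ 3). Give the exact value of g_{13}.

Applying the relation repeatedly:
g_3 = -15; g_4 = -63; g_5 = -279; …; g_{10} = -444447; g_{11} = -1943271; g_{12} = -8496495; g_{13} = -37149111.

-37149111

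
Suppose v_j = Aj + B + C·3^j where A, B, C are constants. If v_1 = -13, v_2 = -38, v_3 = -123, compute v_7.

Write the equations: A + B + 3C = -13; 2A + B + 9C = -38; 3A + B + 27C = -123.
Subtracting the first from the second: A + 6C = -25.
Subtracting the second from the third: A + 18C = -85.
Solving: C = -5, A = 5, then B = -3.
So v_j = 5·j + (-3) + (-5)·3^j; at j=7 this is -10903.

-10903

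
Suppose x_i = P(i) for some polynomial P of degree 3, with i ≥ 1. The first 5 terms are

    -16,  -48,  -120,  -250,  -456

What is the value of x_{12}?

-5538

1st diffs: -32, -72, -130, -206.
2nd diffs: -40, -58, -76.
3rd diffs: -18, -18 (constant).
Newton forward-difference form: x_i = -16 + (-32)·C(i-1,1) + (-40)·C(i-1,2) + (-18)·C(i-1,3).
At i = 12: i-1 = 11, so x_{12} = -16 - 352 - 2200 - 2970 = -5538.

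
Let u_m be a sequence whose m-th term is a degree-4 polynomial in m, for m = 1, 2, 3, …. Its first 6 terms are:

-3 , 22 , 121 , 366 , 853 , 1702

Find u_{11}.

1st diffs: 25, 99, 245, 487, 849.
2nd diffs: 74, 146, 242, 362.
3rd diffs: 72, 96, 120.
4th diffs: 24, 24 (constant).
So u_m = m^4 + 2m^3 - 4m - 2.
Evaluating at m = 11 gives u_{11} = 17257.

17257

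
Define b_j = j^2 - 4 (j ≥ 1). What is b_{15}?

b_{15} = 1·15^2 - 4 = 221.

221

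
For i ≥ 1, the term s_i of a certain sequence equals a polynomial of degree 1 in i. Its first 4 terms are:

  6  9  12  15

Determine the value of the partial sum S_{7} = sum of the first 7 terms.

105

1st diffs: 3, 3, 3 (constant).
So s_i = 3i + 3.
Continuing: 18, 21, 24.
Summing i = 1..7 (7 terms) gives 105.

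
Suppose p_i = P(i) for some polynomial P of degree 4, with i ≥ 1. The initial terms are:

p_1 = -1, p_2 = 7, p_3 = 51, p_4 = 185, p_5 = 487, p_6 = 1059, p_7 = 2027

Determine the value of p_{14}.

35515

1st diffs: 8, 44, 134, 302, 572, 968.
2nd diffs: 36, 90, 168, 270, 396.
3rd diffs: 54, 78, 102, 126.
4th diffs: 24, 24, 24 (constant).
Newton forward-difference form: p_i = -1 + 8·C(i-1,1) + 36·C(i-1,2) + 54·C(i-1,3) + 24·C(i-1,4).
At i = 14: i-1 = 13, so p_{14} = -1 + 104 + 2808 + 15444 + 17160 = 35515.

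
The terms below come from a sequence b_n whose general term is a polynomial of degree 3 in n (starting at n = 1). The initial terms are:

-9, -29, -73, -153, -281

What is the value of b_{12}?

1st diffs: -20, -44, -80, -128.
2nd diffs: -24, -36, -48.
3rd diffs: -12, -12 (constant).
Newton forward-difference form: b_n = -9 + (-20)·C(n-1,1) + (-24)·C(n-1,2) + (-12)·C(n-1,3).
At n = 12: n-1 = 11, so b_{12} = -9 - 220 - 1320 - 1980 = -3529.

-3529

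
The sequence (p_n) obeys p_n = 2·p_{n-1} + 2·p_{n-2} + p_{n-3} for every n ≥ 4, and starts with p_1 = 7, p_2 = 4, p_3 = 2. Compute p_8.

1060

Step forward from the initial values:
p_4 = 19;  p_5 = 46;  p_6 = 132;  p_7 = 375;  p_8 = 1060.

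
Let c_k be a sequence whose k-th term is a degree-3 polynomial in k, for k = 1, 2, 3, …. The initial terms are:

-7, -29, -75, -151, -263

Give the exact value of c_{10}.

1st diffs: -22, -46, -76, -112.
2nd diffs: -24, -30, -36.
3rd diffs: -6, -6 (constant).
Newton forward-difference form: c_k = -7 + (-22)·C(k-1,1) + (-24)·C(k-1,2) + (-6)·C(k-1,3).
At k = 10: k-1 = 9, so c_{10} = -7 - 198 - 864 - 504 = -1573.

-1573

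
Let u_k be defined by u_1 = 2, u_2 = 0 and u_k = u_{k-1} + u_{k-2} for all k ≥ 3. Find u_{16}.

754

u_3 = 2  u_4 = 2  u_5 = 4  …  u_{13} = 178  u_{14} = 288  u_{15} = 466  u_{16} = 754.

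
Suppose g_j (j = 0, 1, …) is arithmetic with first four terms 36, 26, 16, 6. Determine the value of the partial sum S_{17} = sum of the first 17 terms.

-748

Common difference d = -10.
g_j = 36 + (j - 0)·(-10).
g_{16} = -124; S = 17·(36 + (-124))/2 = -748.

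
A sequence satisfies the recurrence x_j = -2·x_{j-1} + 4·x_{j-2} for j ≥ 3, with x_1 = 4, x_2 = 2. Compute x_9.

Compute successive terms:
x_3 = 12  x_4 = -16  x_5 = 80  x_6 = -224  x_7 = 768  x_8 = -2432  x_9 = 7936.

7936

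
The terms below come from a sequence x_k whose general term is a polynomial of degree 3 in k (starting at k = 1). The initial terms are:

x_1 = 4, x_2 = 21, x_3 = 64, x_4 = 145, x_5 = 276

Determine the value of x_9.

1st diffs: 17, 43, 81, 131.
2nd diffs: 26, 38, 50.
3rd diffs: 12, 12 (constant).
So x_k = 2k^3 + k^2 + 1.
Evaluating at k = 9 gives x_9 = 1540.

1540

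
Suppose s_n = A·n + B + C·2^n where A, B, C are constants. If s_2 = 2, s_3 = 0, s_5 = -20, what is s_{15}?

-32736

Write the equations: 2A + B + 4C = 2; 3A + B + 8C = 0; 5A + B + 32C = -20.
Subtracting the first from the second: A + 4C = -2.
Subtracting the second from the third: 2A + 24C = -20.
Solving: C = -1, A = 2, then B = 2.
Hence s_{15} = 2·15 + 2 + (-1)·32768 = -32736.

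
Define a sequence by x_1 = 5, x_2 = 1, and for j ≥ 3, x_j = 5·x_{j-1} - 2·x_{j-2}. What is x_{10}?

Iterate the recurrence:
x_3 = -5; x_4 = -27; x_5 = -125; x_6 = -571; x_7 = -2605; x_8 = -11883; x_9 = -54205; x_{10} = -247259.

-247259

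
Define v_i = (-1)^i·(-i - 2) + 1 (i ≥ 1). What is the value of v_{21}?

(-1)^21 = -1; -i - 2 at i=21 is -23; so v_{21} = 24.

24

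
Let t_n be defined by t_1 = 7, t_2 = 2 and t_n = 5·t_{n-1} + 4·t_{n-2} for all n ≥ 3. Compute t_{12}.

Compute successive terms:
t_3 = 38, t_4 = 198, t_5 = 1142, t_6 = 6502, t_7 = 37078, t_8 = 211398, t_9 = 1205302, t_{10} = 6872102, t_{11} = 39181718, t_{12} = 223396998.

223396998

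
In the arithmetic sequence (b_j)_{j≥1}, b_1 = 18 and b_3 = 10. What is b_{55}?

-198

Common difference d = (10 - 18) / (3 - 1) = -4.
b_j = 18 + (j - 1)·(-4).
b_{55} = 18 + 54·(-4) = -198.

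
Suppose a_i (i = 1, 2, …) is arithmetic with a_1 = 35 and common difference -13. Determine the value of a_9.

a_i = 35 + (i - 1)·(-13).
a_9 = 35 + 8·(-13) = -69.

-69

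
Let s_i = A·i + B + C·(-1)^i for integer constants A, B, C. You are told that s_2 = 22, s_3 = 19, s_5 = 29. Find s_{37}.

189

Plug in i = 2, 3, 5: 2A + B + C = 22; 3A + B - C = 19; 5A + B - C = 29.
Subtracting the first from the second: A - 2C = -3.
Subtracting the second from the third: 2A = 10.
Solving: C = 4, A = 5, then B = 8.
Therefore s_{37} = 185 + 8 + 4·(-1) = 189.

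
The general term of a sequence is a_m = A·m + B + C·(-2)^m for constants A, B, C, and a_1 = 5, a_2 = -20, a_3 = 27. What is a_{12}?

The three given values yield: A + B - 2C = 5; 2A + B + 4C = -20; 3A + B - 8C = 27.
Subtracting the first from the second: A + 6C = -25.
Subtracting the second from the third: A - 12C = 47.
Solving: C = -4, A = -1, then B = -2.
So a_m = -1·m + (-2) + (-4)·(-2)^m; at m=12 this is -16398.

-16398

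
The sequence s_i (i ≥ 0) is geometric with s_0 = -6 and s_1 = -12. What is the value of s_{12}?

Common ratio r = 2.
s_i = (-6)·2^(i-0).
s_{12} = (-6)·2^12 = -24576.

-24576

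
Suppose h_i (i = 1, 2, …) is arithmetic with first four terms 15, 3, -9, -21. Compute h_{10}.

Common difference d = -12.
h_i = 15 + (i - 1)·(-12).
h_{10} = 15 + 9·(-12) = -93.

-93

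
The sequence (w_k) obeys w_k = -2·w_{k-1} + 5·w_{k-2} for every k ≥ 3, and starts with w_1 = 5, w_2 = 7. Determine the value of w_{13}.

143789

Compute successive terms:
w_3 = 11, w_4 = 13, w_5 = 29, …, w_{10} = -3353, w_{11} = 12251, w_{12} = -41267, w_{13} = 143789.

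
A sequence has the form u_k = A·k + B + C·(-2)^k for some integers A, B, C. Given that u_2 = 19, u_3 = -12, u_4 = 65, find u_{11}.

At k = 2, 3, 4: 2A + B + 4C = 19; 3A + B - 8C = -12; 4A + B + 16C = 65.
Subtracting the first from the second: A - 12C = -31.
Subtracting the second from the third: A + 24C = 77.
Solving: C = 3, A = 5, then B = -3.
So u_k = 5·k + (-3) + 3·(-2)^k; at k=11 this is -6092.

-6092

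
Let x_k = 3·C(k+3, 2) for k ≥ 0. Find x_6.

108

C(9, 2) = 36, so x_6 = 108.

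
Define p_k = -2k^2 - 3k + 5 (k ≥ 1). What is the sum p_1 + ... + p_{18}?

Over k = 1..18: Σk = 171, Σk² = 2109.
Total = (-2)·2109 + (-3)·171 + (5)·18 = -4641.

-4641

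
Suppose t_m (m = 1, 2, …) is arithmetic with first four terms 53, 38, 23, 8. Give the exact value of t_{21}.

Common difference d = -15.
t_m = 53 + (m - 1)·(-15).
t_{21} = 53 + 20·(-15) = -247.

-247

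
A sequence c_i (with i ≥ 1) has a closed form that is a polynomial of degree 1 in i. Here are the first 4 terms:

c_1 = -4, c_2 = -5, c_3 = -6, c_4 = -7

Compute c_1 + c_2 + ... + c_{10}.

-85

1st diffs: -1, -1, -1 (constant).
So c_i = -i - 3.
Continuing: …, -8, -9, -10, -11, …, c_{10} = -13.
Summing i = 1..10 (10 terms) gives -85.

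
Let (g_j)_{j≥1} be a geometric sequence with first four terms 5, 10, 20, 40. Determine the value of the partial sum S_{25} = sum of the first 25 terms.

167772155

Common ratio r = 2.
g_j = 5·2^(j-1).
S = 5·(2^25 - 1)/(2 - 1) = 5·(33554432 - 1)/(1) = 167772155.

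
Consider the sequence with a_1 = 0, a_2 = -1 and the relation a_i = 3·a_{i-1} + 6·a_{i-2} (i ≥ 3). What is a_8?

a_3 = -3; a_4 = -15; a_5 = -63; a_6 = -279; a_7 = -1215; a_8 = -5319.

-5319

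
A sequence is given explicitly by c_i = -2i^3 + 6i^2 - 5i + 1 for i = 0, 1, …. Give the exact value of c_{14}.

c_{14} = -2·14^3 + 6·14^2 - 5·14 + 1 = -4381.

-4381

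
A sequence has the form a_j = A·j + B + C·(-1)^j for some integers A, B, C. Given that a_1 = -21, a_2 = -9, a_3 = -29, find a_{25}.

-117

Plug in j = 1, 2, 3: A + B - C = -21; 2A + B + C = -9; 3A + B - C = -29.
Subtracting the first from the second: A + 2C = 12.
Subtracting the second from the third: A - 2C = -20.
Solving: C = 8, A = -4, then B = -9.
Hence a_{25} = -4·25 + (-9) + 8·(-1) = -117.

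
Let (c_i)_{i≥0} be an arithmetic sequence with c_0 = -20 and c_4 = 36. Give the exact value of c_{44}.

Common difference d = (36 - (-20)) / (4 - 0) = 14.
c_i = -20 + (i - 0)·14.
c_{44} = -20 + 44·14 = 596.

596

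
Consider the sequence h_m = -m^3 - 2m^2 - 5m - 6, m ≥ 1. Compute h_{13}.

-2606

h_{13} = -1·13^3 - 2·13^2 - 5·13 - 6 = -2606.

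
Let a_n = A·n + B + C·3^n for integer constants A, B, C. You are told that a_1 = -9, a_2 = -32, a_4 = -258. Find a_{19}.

Write the equations: A + B + 3C = -9; 2A + B + 9C = -32; 4A + B + 81C = -258.
Subtracting the first from the second: A + 6C = -23.
Subtracting the second from the third: 2A + 72C = -226.
Solving: C = -3, A = -5, then B = 5.
So a_n = -5·n + 5 + (-3)·3^n; at n=19 this is -3486784491.

-3486784491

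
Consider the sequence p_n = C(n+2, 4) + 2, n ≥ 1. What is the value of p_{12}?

C(14, 4) = 1001, so p_{12} = 1003.

1003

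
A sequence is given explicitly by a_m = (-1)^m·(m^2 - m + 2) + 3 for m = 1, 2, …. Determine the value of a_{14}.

187

(-1)^14 = 1; m^2 - m + 2 at m=14 is 184; so a_{14} = 187.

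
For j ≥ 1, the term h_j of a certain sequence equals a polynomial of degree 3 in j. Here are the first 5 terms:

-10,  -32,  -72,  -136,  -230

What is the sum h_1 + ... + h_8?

-2124

1st diffs: -22, -40, -64, -94.
2nd diffs: -18, -24, -30.
3rd diffs: -6, -6 (constant).
So h_j = -j^3 - 3j^2 - 6j.
Continuing: -360, -532, -752.
Summing j = 1..8 (8 terms) gives -2124.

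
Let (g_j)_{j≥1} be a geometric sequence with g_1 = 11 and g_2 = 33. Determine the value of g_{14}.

Common ratio r = 3.
g_j = 11·3^(j-1).
g_{14} = 11·3^13 = 17537553.

17537553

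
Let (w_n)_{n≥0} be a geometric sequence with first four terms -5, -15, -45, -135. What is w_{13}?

-7971615

Common ratio r = 3.
w_n = (-5)·3^(n-0).
w_{13} = (-5)·3^13 = -7971615.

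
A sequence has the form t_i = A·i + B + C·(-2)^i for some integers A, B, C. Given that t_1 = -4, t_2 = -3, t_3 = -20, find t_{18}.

262057

Plug in i = 1, 2, 3: A + B - 2C = -4; 2A + B + 4C = -3; 3A + B - 8C = -20.
Subtracting the first from the second: A + 6C = 1.
Subtracting the second from the third: A - 12C = -17.
Solving: C = 1, A = -5, then B = 3.
Hence t_{18} = -5·18 + 3 + 1·262144 = 262057.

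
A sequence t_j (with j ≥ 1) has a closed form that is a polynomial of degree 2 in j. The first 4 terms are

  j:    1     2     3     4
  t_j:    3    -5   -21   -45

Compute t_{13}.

-621

1st diffs: -8, -16, -24.
2nd diffs: -8, -8 (constant).
Newton forward-difference form: t_j = 3 + (-8)·C(j-1,1) + (-8)·C(j-1,2).
At j = 13: j-1 = 12, so t_{13} = 3 - 96 - 528 = -621.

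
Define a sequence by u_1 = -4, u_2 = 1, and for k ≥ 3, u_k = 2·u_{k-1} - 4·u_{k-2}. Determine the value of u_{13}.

-16384

Iterate the recurrence:
u_3 = 18; u_4 = 32; u_5 = -8; …; u_{10} = 2048; u_{11} = -512; u_{12} = -9216; u_{13} = -16384.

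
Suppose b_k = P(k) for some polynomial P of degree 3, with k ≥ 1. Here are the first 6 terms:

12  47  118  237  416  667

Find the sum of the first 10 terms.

1st diffs: 35, 71, 119, 179, 251.
2nd diffs: 36, 48, 60, 72.
3rd diffs: 12, 12, 12 (constant).
Newton forward-difference form: b_k = 12 + 35·C(k-1,1) + 36·C(k-1,2) + 12·C(k-1,3).
Continuing: 1002, 1433, 1972, 2631.
Summing k = 1..10 (10 terms) gives 8535.

8535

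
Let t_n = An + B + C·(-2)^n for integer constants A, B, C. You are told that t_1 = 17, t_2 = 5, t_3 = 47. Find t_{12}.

The three given values yield: A + B - 2C = 17; 2A + B + 4C = 5; 3A + B - 8C = 47.
Subtracting the first from the second: A + 6C = -12.
Subtracting the second from the third: A - 12C = 42.
Solving: C = -3, A = 6, then B = 5.
Therefore t_{12} = 72 + 5 + (-3)·4096 = -12211.

-12211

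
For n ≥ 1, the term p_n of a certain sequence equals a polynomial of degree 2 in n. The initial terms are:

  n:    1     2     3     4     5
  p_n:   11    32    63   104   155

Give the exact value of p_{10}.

560

1st diffs: 21, 31, 41, 51.
2nd diffs: 10, 10, 10 (constant).
So p_n = 5n^2 + 6n.
Evaluating at n = 10 gives p_{10} = 560.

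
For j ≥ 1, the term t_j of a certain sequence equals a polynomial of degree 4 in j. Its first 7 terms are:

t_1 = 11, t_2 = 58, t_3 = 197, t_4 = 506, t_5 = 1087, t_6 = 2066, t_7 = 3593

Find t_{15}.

1st diffs: 47, 139, 309, 581, 979, 1527.
2nd diffs: 92, 170, 272, 398, 548.
3rd diffs: 78, 102, 126, 150.
4th diffs: 24, 24, 24 (constant).
Newton forward-difference form: t_j = 11 + 47·C(j-1,1) + 92·C(j-1,2) + 78·C(j-1,3) + 24·C(j-1,4).
At j = 15: j-1 = 14, so t_{15} = 11 + 658 + 8372 + 28392 + 24024 = 61457.

61457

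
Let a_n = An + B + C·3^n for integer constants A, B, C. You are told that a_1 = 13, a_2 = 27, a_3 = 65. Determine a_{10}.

118123

Write the equations: A + B + 3C = 13; 2A + B + 9C = 27; 3A + B + 27C = 65.
Subtracting the first from the second: A + 6C = 14.
Subtracting the second from the third: A + 18C = 38.
Solving: C = 2, A = 2, then B = 5.
So a_n = 2·n + 5 + 2·3^n; at n=10 this is 118123.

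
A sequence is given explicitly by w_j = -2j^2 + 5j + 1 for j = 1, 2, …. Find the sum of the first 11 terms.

-671

Over j = 1..11: Σj = 66, Σj² = 506.
Total = (-2)·506 + (5)·66 + (1)·11 = -671.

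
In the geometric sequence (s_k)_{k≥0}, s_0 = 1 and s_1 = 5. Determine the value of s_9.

1953125

Common ratio r = 5.
s_k = 1·5^(k-0).
s_9 = 1·5^9 = 1953125.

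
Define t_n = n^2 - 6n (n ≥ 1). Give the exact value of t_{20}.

t_{20} = 1·20^2 - 6·20 = 280.

280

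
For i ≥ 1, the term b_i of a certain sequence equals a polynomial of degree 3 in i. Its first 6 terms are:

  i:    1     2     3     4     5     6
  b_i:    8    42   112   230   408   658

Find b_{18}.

1st diffs: 34, 70, 118, 178, 250.
2nd diffs: 36, 48, 60, 72.
3rd diffs: 12, 12, 12 (constant).
Newton forward-difference form: b_i = 8 + 34·C(i-1,1) + 36·C(i-1,2) + 12·C(i-1,3).
At i = 18: i-1 = 17, so b_{18} = 8 + 578 + 4896 + 8160 = 13642.

13642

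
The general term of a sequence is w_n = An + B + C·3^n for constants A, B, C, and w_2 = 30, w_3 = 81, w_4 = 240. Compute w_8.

19668

Write the equations: 2A + B + 9C = 30; 3A + B + 27C = 81; 4A + B + 81C = 240.
Subtracting the first from the second: A + 18C = 51.
Subtracting the second from the third: A + 54C = 159.
Solving: C = 3, A = -3, then B = 9.
Hence w_8 = -3·8 + 9 + 3·6561 = 19668.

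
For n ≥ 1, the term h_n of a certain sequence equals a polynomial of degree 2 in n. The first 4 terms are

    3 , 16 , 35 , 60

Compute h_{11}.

1st diffs: 13, 19, 25.
2nd diffs: 6, 6 (constant).
So h_n = 3n^2 + 4n - 4.
Evaluating at n = 11 gives h_{11} = 403.

403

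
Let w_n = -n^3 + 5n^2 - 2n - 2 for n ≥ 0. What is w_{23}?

-9570

w_{23} = -1·23^3 + 5·23^2 - 2·23 - 2 = -9570.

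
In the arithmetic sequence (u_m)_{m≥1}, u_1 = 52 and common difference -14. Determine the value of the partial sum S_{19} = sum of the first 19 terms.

-1406

u_m = 52 + (m - 1)·(-14).
u_{19} = -200; S = 19·(52 + (-200))/2 = -1406.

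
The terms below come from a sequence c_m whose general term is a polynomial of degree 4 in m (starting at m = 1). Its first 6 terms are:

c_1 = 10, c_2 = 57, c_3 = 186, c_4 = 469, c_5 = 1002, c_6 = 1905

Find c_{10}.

1st diffs: 47, 129, 283, 533, 903.
2nd diffs: 82, 154, 250, 370.
3rd diffs: 72, 96, 120.
4th diffs: 24, 24 (constant).
Newton forward-difference form: c_m = 10 + 47·C(m-1,1) + 82·C(m-1,2) + 72·C(m-1,3) + 24·C(m-1,4).
At m = 10: m-1 = 9, so c_{10} = 10 + 423 + 2952 + 6048 + 3024 = 12457.

12457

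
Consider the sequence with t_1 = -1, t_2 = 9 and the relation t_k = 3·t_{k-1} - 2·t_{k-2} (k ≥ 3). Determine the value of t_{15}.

163829

Applying the relation repeatedly:
t_3 = 29  t_4 = 69  t_5 = 149  …  t_{12} = 20469  t_{13} = 40949  t_{14} = 81909  t_{15} = 163829.
(Characteristic roots are 2 and 1.)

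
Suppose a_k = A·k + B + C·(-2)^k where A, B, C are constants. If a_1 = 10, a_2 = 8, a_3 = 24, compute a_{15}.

32832

Plug in k = 1, 2, 3: A + B - 2C = 10; 2A + B + 4C = 8; 3A + B - 8C = 24.
Subtracting the first from the second: A + 6C = -2.
Subtracting the second from the third: A - 12C = 16.
Solving: C = -1, A = 4, then B = 4.
So a_k = 4·k + 4 + (-1)·(-2)^k; at k=15 this is 32832.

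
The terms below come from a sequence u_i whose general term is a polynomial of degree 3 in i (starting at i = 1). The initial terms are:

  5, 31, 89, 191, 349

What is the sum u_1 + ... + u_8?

1st diffs: 26, 58, 102, 158.
2nd diffs: 32, 44, 56.
3rd diffs: 12, 12 (constant).
Newton forward-difference form: u_i = 5 + 26·C(i-1,1) + 32·C(i-1,2) + 12·C(i-1,3).
Continuing: 575, 881, 1279.
Summing i = 1..8 (8 terms) gives 3400.

3400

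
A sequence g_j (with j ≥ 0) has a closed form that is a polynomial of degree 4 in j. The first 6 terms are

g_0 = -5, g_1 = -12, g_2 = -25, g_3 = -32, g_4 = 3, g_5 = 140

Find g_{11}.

1st diffs: -7, -13, -7, 35, 137.
2nd diffs: -6, 6, 42, 102.
3rd diffs: 12, 36, 60.
4th diffs: 24, 24 (constant).
Newton forward-difference form: g_j = -5 + (-7)·C(j,1) + (-6)·C(j,2) + 12·C(j,3) + 24·C(j,4).
At j = 11: j = 11, so g_{11} = -5 - 77 - 330 + 1980 + 7920 = 9488.

9488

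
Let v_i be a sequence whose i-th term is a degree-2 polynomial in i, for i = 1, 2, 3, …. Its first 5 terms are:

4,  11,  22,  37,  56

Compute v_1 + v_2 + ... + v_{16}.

3144

1st diffs: 7, 11, 15, 19.
2nd diffs: 4, 4, 4 (constant).
Newton forward-difference form: v_i = 4 + 7·C(i-1,1) + 4·C(i-1,2).
Continuing: …, 79, 106, 137, 172, …, v_{16} = 529.
Summing i = 1..16 (16 terms) gives 3144.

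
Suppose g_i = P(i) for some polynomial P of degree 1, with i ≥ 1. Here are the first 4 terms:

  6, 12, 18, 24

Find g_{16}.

1st diffs: 6, 6, 6 (constant).
So g_i = 6i.
Evaluating at i = 16 gives g_{16} = 96.

96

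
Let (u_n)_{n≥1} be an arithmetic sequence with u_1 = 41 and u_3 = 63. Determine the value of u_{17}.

217

Common difference d = (63 - 41) / (3 - 1) = 11.
u_n = 41 + (n - 1)·11.
u_{17} = 41 + 16·11 = 217.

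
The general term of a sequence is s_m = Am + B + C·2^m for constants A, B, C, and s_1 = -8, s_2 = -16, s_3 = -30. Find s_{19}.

Plug in m = 1, 2, 3: A + B + 2C = -8; 2A + B + 4C = -16; 3A + B + 8C = -30.
Subtracting the first from the second: A + 2C = -8.
Subtracting the second from the third: A + 4C = -14.
Solving: C = -3, A = -2, then B = 0.
So s_m = -2·m + 0 + (-3)·2^m; at m=19 this is -1572902.

-1572902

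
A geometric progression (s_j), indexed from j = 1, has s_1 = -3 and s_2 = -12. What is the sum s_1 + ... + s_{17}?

Common ratio r = 4.
s_j = (-3)·4^(j-1).
S = (-3)·(4^17 - 1)/(4 - 1) = (-3)·(17179869184 - 1)/(3) = -17179869183.

-17179869183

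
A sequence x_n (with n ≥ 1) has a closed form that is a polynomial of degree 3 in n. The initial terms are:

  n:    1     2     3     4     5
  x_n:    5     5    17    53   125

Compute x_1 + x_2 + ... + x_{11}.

1st diffs: 0, 12, 36, 72.
2nd diffs: 12, 24, 36.
3rd diffs: 12, 12 (constant).
Newton forward-difference form: x_n = 5 + 12·C(n-1,2) + 12·C(n-1,3).
Continuing: …, 245, 425, 677, 1013, …, x_{11} = 1985.
Summing n = 1..11 (11 terms) gives 5995.

5995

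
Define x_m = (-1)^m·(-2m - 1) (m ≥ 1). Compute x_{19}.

39

(-1)^19 = -1; -2m - 1 at m=19 is -39; so x_{19} = 39.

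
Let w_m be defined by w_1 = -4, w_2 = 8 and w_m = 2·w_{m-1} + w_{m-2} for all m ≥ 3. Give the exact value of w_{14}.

Iterate the recurrence:
w_3 = 12;  w_4 = 32;  w_5 = 76;  …;  w_{11} = 15084;  w_{12} = 36416;  w_{13} = 87916;  w_{14} = 212248.

212248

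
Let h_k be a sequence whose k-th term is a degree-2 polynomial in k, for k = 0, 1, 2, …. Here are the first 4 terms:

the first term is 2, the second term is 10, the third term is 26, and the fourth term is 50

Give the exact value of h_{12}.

626

1st diffs: 8, 16, 24.
2nd diffs: 8, 8 (constant).
Newton forward-difference form: h_k = 2 + 8·C(k,1) + 8·C(k,2).
At k = 12: k = 12, so h_{12} = 2 + 96 + 528 = 626.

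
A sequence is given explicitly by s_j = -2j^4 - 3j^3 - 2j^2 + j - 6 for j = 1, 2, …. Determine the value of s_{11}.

s_{11} = -2·11^4 - 3·11^3 - 2·11^2 + 1·11 - 6 = -33512.

-33512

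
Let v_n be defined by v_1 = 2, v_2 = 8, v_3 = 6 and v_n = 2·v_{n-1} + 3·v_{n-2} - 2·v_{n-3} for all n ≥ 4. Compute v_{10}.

Compute successive terms:
v_4 = 32;  v_5 = 66;  v_6 = 216;  v_7 = 566;  v_8 = 1648;  v_9 = 4562;  v_{10} = 12936.

12936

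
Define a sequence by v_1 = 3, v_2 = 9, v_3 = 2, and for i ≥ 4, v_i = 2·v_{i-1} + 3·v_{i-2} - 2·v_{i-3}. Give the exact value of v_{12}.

Applying the relation repeatedly:
v_4 = 25, v_5 = 38, v_6 = 147, v_7 = 358, v_8 = 1081, v_9 = 2942, v_{10} = 8411, v_{11} = 23486, v_{12} = 66321.

66321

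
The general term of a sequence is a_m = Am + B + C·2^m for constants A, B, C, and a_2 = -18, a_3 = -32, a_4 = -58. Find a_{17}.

Write the equations: 2A + B + 4C = -18; 3A + B + 8C = -32; 4A + B + 16C = -58.
Subtracting the first from the second: A + 4C = -14.
Subtracting the second from the third: A + 8C = -26.
Solving: C = -3, A = -2, then B = -2.
Hence a_{17} = -2·17 + (-2) + (-3)·131072 = -393252.

-393252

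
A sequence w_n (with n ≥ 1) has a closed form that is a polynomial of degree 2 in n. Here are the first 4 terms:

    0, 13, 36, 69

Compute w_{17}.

1408

1st diffs: 13, 23, 33.
2nd diffs: 10, 10 (constant).
Newton forward-difference form: w_n = 13·C(n-1,1) + 10·C(n-1,2).
At n = 17: n-1 = 16, so w_{17} = 208 + 1200 = 1408.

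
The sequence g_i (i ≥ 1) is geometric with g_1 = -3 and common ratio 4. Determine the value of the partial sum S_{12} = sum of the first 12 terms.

-16777215

g_i = (-3)·4^(i-1).
S = (-3)·(4^12 - 1)/(4 - 1) = (-3)·(16777216 - 1)/(3) = -16777215.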